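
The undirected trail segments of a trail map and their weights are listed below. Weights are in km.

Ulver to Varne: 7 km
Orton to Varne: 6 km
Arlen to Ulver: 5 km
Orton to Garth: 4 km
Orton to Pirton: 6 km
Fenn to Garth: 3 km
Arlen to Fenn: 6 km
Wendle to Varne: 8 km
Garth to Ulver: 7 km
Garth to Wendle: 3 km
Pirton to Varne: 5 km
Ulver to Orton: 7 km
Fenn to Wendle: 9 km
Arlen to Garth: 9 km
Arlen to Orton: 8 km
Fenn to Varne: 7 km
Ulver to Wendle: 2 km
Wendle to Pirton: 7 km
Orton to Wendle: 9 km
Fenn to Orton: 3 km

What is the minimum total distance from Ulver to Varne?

7 km

Enumerating some paths:
Ulver → Wendle → Varne: 2+8 = 10
Ulver → Varne: 7 = 7
Ulver → Orton → Varne: 7+6 = 13
The minimum is 7 km via Ulver → Varne.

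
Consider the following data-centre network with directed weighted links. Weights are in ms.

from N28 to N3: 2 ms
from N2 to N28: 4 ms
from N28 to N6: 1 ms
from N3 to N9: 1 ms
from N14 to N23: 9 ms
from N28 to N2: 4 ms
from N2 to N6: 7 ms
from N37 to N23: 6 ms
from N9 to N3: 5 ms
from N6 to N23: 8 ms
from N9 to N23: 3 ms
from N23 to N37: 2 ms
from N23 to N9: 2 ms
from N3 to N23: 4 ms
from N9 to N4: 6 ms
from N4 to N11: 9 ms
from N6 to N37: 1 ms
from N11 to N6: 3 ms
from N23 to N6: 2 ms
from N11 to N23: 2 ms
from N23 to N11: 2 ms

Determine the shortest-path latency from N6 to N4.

15 ms

Compare a few routes:
N6–N37–N23–N9–N4: 1+6+2+6 = 15
N6–N23–N9–N4: 8+2+6 = 16
The minimum is 15 ms via N6–N37–N23–N9–N4.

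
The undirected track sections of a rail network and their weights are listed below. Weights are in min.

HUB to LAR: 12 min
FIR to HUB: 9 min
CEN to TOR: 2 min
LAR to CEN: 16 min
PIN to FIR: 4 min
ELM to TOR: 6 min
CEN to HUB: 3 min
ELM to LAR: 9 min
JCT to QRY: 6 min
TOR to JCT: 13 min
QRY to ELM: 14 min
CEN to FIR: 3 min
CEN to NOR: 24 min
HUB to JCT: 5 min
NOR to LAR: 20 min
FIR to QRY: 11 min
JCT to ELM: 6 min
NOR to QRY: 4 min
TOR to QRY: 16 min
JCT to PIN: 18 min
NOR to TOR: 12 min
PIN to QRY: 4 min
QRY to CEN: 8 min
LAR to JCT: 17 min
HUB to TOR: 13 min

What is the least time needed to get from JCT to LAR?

Shortest distances from JCT:
JCT: 0
HUB: 5  (via JCT)
QRY: 6  (via JCT)
ELM: 6  (via JCT)
CEN: 8  (via HUB)
NOR: 10  (via QRY)
PIN: 10  (via QRY)
TOR: 10  (via CEN)
FIR: 11  (via CEN)
LAR: 15  (via ELM)
Shortest route: JCT → ELM → LAR = 15 min.

15 min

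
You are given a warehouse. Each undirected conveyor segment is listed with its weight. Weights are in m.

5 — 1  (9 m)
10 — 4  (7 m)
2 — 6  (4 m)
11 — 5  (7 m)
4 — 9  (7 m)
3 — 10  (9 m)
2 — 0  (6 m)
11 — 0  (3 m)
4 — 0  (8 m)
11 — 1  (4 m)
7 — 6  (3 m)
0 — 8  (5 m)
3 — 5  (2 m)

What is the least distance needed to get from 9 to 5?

25 m

Candidate routes:
9 → 4 → 0 → 11 → 1 → 5: 7+8+3+4+9 = 31
9 → 4 → 0 → 11 → 5: 7+8+3+7 = 25
Cheapest is 9 → 4 → 0 → 11 → 5 at 25 m.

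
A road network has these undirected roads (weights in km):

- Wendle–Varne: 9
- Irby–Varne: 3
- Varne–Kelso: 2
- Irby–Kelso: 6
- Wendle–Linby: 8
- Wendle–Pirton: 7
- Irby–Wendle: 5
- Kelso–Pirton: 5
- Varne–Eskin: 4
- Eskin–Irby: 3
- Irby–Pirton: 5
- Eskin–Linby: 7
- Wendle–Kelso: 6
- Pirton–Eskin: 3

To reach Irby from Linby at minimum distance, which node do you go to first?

Eskin

Enumerating some paths:
Linby → Eskin → Varne → Irby: 7+4+3 = 14
Linby → Eskin → Pirton → Irby: 7+3+5 = 15
Linby → Wendle → Irby: 8+5 = 13
Linby → Eskin → Irby: 7+3 = 10
The minimum is 10 km via Linby → Eskin → Irby.
So from Linby the first move is to Eskin.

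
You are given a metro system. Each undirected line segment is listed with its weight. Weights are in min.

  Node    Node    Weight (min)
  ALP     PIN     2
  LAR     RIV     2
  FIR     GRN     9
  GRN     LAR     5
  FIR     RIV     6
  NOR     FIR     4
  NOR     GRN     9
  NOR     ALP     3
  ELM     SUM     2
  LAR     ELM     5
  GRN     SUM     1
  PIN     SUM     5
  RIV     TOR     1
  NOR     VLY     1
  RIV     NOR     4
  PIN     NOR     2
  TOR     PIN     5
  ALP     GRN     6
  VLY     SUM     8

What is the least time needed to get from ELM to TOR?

Settle nodes by increasing distance from ELM:
ELM: 0
SUM: 2  (via ELM)
GRN: 3  (via SUM)
LAR: 5  (via ELM)
RIV: 7  (via LAR)
PIN: 7  (via SUM)
TOR: 8  (via RIV)
Shortest route: ELM–LAR–RIV–TOR = 8 min.

8 min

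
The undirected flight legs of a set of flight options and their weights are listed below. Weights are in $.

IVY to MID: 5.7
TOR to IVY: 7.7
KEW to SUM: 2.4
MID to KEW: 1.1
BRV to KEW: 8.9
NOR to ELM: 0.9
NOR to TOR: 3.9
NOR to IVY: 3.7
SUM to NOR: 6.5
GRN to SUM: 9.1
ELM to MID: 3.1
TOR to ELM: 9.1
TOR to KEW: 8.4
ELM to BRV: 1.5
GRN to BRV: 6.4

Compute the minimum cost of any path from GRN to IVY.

$12.5

Shortest distances from GRN:
GRN: 0
BRV: 6.4  (via GRN)
ELM: 7.9  (via BRV)
NOR: 8.8  (via ELM)
SUM: 9.1  (via GRN)
MID: 11  (via ELM)
KEW: 11.5  (via SUM)
IVY: 12.5  (via NOR)
Shortest route: GRN–BRV–ELM–NOR–IVY = $12.5.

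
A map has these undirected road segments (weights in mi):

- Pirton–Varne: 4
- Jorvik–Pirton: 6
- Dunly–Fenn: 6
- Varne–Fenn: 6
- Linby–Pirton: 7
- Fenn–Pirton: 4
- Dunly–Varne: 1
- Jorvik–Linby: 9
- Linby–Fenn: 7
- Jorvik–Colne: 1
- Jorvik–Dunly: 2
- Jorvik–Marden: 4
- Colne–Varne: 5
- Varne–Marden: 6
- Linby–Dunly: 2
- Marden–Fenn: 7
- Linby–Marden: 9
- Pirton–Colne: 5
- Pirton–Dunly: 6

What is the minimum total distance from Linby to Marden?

8 mi

Shortest distances from Linby:
Linby: 0
Dunly: 2  (via Linby)
Varne: 3  (via Dunly)
Jorvik: 4  (via Dunly)
Colne: 5  (via Jorvik)
Fenn: 7  (via Linby)
Pirton: 7  (via Linby)
Marden: 8  (via Jorvik)
Shortest route: Linby–Dunly–Jorvik–Marden = 8 mi.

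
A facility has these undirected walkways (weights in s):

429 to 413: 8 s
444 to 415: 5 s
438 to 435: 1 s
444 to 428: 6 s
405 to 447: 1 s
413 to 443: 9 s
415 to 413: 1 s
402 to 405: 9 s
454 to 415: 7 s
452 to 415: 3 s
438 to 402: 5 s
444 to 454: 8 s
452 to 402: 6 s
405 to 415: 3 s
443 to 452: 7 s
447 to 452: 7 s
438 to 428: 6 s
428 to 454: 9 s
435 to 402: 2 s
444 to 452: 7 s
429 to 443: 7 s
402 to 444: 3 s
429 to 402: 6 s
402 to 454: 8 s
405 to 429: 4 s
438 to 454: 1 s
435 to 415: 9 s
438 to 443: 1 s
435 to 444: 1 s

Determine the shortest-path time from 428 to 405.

14 s

Enumerating some paths:
428 → 444 → 415 → 405: 6+5+3 = 14
428 → 438 → 435 → 444 → 415 → 405: 6+1+1+5+3 = 16
428 → 438 → 454 → 415 → 405: 6+1+7+3 = 17
428 → 438 → 443 → 429 → 405: 6+1+7+4 = 18
The minimum is 14 s via 428 → 444 → 415 → 405.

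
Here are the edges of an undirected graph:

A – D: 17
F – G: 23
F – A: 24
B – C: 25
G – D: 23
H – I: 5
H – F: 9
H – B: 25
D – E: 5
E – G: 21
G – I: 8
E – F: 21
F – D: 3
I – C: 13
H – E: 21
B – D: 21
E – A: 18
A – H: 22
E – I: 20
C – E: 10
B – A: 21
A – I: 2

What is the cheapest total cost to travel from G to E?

21

Running Dijkstra from G:
G: 0
I: 8  (via G)
A: 10  (via I)
H: 13  (via I)
C: 21  (via I)
E: 21  (via G)
Shortest route: G → E = 21.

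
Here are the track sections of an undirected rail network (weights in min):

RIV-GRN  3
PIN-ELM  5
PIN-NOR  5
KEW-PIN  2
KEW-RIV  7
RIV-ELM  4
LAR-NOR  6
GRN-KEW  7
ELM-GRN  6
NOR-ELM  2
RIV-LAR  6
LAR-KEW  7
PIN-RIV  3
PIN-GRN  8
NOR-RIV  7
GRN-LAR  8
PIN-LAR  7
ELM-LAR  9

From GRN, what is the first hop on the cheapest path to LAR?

LAR

Enumerating some paths:
GRN–RIV–PIN–LAR: 3+3+7 = 13
GRN–RIV–LAR: 3+6 = 9
GRN–LAR: 8 = 8
The minimum is 8 min via GRN–LAR.
So from GRN the first move is to LAR.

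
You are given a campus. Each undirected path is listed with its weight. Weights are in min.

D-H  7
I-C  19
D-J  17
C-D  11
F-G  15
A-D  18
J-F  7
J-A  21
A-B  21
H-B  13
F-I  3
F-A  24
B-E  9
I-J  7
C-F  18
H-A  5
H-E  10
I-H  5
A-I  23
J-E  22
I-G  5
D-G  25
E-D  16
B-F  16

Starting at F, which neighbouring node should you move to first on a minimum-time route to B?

Enumerating some paths:
F → B: 16 = 16
F → I → H → B: 3+5+13 = 21
F → I → H → E → B: 3+5+10+9 = 27
Cheapest is F → B at 16 min.
So from F the first move is to B.

B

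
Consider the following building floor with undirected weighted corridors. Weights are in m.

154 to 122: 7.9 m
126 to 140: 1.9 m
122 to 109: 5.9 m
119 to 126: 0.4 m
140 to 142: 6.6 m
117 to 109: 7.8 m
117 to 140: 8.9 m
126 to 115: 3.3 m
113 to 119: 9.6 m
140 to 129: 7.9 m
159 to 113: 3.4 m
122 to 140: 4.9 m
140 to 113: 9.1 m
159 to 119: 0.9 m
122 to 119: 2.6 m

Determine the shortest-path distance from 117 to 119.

11.2 m

Compare a few routes:
117 - 140 - 126 - 119: 8.9+1.9+0.4 = 11.2
117 - 109 - 122 - 119: 7.8+5.9+2.6 = 16.3
Cheapest is 117 - 140 - 126 - 119 at 11.2 m.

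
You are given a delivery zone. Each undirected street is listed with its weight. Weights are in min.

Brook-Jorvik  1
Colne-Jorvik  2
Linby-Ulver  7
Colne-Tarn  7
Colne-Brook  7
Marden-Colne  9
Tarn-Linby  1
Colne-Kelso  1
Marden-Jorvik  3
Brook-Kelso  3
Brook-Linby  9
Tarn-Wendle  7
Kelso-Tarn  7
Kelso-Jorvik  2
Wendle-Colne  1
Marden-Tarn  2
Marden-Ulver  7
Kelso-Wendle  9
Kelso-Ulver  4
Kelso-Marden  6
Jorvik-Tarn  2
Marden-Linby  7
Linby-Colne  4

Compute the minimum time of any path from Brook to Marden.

4 min

Enumerating some paths:
Brook → Jorvik → Tarn → Marden: 1+2+2 = 5
Brook → Jorvik → Marden: 1+3 = 4
The minimum is 4 min via Brook → Jorvik → Marden.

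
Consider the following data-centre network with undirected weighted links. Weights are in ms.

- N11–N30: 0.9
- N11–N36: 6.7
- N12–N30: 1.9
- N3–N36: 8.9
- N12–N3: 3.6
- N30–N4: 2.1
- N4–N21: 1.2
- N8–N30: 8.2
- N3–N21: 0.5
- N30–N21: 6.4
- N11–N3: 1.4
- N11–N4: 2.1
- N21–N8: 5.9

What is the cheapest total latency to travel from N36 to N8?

14.5 ms

Settle nodes by increasing distance from N36:
N36: 0
N11: 6.7  (via N36)
N30: 7.6  (via N11)
N3: 8.1  (via N11)
N21: 8.6  (via N3)
N4: 8.8  (via N11)
N12: 9.5  (via N30)
N8: 14.5  (via N21)
Shortest route: N36 → N11 → N3 → N21 → N8 = 14.5 ms.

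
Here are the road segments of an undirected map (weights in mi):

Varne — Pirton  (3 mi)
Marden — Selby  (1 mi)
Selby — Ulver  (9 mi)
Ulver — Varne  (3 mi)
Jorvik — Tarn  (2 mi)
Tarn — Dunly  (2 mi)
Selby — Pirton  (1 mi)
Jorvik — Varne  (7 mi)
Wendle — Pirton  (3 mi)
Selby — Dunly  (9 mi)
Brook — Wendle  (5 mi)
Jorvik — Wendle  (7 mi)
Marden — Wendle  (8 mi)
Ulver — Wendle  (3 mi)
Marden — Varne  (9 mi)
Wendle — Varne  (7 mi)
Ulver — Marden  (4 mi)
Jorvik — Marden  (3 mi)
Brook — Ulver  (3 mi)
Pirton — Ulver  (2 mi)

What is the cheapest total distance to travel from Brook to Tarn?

12 mi

Settle nodes by increasing distance from Brook:
Brook: 0
Ulver: 3  (via Brook)
Wendle: 5  (via Brook)
Pirton: 5  (via Ulver)
Varne: 6  (via Ulver)
Selby: 6  (via Pirton)
Marden: 7  (via Ulver)
Jorvik: 10  (via Marden)
Tarn: 12  (via Jorvik)
Shortest route: Brook → Ulver → Marden → Jorvik → Tarn = 12 mi.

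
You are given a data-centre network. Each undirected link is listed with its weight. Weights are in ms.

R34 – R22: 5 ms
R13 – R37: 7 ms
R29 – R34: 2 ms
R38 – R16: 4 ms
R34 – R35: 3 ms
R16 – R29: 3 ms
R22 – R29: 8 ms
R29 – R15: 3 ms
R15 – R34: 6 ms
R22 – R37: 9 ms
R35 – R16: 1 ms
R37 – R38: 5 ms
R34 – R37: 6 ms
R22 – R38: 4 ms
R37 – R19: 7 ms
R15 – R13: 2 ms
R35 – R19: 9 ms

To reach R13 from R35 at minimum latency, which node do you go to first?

Compare a few routes:
R35–R34–R29–R15–R13: 3+2+3+2 = 10
R35–R34–R15–R13: 3+6+2 = 11
R35–R16–R29–R15–R13: 1+3+3+2 = 9
R35–R16–R29–R34–R15–R13: 1+3+2+6+2 = 14
The minimum is 9 ms via R35–R16–R29–R15–R13.
So from R35 the first move is to R16.

R16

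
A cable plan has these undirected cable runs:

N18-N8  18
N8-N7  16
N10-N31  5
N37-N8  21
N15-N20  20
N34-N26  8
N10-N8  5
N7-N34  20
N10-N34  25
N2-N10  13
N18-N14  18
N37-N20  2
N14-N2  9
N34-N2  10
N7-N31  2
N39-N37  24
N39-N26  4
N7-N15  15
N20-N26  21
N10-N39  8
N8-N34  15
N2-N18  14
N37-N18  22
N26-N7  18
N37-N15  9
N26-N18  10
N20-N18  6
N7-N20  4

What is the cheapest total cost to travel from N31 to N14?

Shortest distances from N31:
N31: 0
N7: 2  (via N31)
N10: 5  (via N31)
N20: 6  (via N7)
N37: 8  (via N20)
N8: 10  (via N10)
N18: 12  (via N20)
N39: 13  (via N10)
N26: 17  (via N39)
N15: 17  (via N7)
N2: 18  (via N10)
N34: 22  (via N7)
N14: 27  (via N2)
Shortest route: N31 → N10 → N2 → N14 = 27.

27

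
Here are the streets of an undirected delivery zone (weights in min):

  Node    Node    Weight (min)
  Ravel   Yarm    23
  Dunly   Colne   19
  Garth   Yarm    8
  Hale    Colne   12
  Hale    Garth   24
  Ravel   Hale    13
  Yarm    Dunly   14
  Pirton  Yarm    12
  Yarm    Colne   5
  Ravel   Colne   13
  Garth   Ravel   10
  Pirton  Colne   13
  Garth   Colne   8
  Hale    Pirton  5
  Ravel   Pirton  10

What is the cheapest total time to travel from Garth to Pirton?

20 min

Enumerating some paths:
Garth–Colne–Pirton: 8+13 = 21
Garth–Colne–Yarm–Pirton: 8+5+12 = 25
Garth–Yarm–Pirton: 8+12 = 20
The minimum is 20 min via Garth–Yarm–Pirton.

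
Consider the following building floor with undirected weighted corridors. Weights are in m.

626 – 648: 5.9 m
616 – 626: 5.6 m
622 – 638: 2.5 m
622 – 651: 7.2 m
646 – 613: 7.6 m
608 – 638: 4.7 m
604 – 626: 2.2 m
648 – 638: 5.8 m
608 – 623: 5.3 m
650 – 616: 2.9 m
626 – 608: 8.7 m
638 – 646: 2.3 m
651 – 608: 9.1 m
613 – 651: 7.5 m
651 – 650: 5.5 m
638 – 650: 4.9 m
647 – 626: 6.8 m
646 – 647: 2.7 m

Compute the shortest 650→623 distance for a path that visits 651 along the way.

19.9 m

Shortest 650→651: 650 → 651 = 5.5
Best 651 to 623: 651 → 608 → 623 costing 14.4
Total via 651: 5.5 + 14.4 = 19.9 m.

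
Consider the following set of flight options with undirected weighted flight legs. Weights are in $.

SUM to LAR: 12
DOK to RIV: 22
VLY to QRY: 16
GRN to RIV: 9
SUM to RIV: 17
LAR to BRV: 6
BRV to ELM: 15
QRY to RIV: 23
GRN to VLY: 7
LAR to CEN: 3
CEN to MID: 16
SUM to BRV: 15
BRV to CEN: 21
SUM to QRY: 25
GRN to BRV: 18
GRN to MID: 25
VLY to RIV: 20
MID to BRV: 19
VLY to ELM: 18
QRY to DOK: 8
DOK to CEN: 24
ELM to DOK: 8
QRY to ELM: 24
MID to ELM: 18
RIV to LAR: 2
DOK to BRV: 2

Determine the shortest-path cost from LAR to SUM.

$12

Compare a few routes:
LAR → RIV → SUM: 2+17 = 19
LAR → SUM: 12 = 12
Cheapest is LAR → SUM at $12.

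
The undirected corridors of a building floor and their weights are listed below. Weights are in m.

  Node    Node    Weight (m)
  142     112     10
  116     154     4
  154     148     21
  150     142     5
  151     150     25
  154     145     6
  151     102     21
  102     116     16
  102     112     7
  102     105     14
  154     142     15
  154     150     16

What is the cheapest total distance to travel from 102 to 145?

Candidate routes:
102 - 112 - 142 - 154 - 145: 7+10+15+6 = 38
102 - 116 - 154 - 145: 16+4+6 = 26
The minimum is 26 m via 102 - 116 - 154 - 145.

26 m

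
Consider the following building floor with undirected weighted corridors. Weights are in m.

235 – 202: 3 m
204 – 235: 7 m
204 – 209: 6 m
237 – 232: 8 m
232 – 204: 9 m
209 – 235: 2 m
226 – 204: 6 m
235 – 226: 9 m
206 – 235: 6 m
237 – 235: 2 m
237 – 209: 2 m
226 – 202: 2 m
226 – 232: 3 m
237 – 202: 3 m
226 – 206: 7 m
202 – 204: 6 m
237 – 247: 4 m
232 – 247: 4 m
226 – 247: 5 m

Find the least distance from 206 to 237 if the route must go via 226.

12 m

Shortest 206→226: 206–226 = 7
Shortest 226→237: 226–202–237 = 5
Total via 226: 7 + 5 = 12 m.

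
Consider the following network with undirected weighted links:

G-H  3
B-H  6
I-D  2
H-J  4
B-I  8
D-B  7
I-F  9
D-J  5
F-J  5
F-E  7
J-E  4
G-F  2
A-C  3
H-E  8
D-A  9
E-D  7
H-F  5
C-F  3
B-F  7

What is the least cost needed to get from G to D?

12

Running Dijkstra from G:
G: 0
F: 2  (via G)
H: 3  (via G)
C: 5  (via F)
J: 7  (via F)
A: 8  (via C)
B: 9  (via F)
E: 9  (via F)
I: 11  (via F)
D: 12  (via J)
Shortest route: G → F → J → D = 12.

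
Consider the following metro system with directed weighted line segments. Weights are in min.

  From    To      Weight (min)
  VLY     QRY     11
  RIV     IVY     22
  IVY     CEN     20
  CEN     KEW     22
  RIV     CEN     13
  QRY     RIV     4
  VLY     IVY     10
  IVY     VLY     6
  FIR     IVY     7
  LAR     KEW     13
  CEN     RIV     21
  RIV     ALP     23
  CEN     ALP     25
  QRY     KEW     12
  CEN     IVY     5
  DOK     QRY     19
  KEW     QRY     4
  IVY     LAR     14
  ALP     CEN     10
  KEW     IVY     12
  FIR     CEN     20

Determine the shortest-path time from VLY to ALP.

Running Dijkstra from VLY:
VLY: 0
IVY: 10  (via VLY)
QRY: 11  (via VLY)
RIV: 15  (via QRY)
KEW: 23  (via QRY)
LAR: 24  (via IVY)
CEN: 28  (via RIV)
ALP: 38  (via RIV)
Shortest route: VLY → QRY → RIV → ALP = 38 min.

38 min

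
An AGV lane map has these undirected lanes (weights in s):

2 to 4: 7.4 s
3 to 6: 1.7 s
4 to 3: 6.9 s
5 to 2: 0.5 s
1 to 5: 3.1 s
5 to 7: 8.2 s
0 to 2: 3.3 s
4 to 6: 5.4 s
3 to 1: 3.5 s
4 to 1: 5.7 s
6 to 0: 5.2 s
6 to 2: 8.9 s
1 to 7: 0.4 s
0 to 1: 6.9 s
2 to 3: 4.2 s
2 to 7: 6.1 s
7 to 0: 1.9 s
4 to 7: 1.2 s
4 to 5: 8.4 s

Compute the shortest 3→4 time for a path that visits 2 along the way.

Shortest 3→2: 3–2 = 4.2
Best 2 to 4: 2–5–1–7–4 costing 5.2
Total via 2: 4.2 + 5.2 = 9.4 s.

9.4 s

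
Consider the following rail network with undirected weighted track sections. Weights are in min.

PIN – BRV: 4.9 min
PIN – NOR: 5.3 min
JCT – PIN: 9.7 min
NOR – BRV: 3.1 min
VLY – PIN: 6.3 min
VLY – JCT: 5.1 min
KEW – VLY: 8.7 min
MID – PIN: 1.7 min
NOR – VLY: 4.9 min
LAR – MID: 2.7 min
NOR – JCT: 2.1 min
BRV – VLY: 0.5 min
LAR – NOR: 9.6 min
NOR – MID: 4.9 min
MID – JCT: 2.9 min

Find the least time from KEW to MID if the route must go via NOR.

Best KEW to NOR: KEW–VLY–BRV–NOR costing 12.3
Best NOR to MID: NOR–MID costing 4.9
Total via NOR: 12.3 + 4.9 = 17.2 min.

17.2 min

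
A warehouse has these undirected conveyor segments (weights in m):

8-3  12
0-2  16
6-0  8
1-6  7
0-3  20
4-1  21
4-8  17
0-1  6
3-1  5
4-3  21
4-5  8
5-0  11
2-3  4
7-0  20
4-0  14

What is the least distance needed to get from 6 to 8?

Running Dijkstra from 6:
6: 0
1: 7  (via 6)
0: 8  (via 6)
3: 12  (via 1)
2: 16  (via 3)
5: 19  (via 0)
4: 22  (via 0)
8: 24  (via 3)
Shortest route: 6–1–3–8 = 24 m.

24 m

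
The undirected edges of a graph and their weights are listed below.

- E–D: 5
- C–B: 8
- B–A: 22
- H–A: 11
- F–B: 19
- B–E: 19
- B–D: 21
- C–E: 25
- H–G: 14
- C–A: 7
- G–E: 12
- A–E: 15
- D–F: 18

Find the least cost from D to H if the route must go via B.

47

Shortest D→B: D → B = 21
Shortest B→H: B → C → A → H = 26
Total via B: 21 + 26 = 47.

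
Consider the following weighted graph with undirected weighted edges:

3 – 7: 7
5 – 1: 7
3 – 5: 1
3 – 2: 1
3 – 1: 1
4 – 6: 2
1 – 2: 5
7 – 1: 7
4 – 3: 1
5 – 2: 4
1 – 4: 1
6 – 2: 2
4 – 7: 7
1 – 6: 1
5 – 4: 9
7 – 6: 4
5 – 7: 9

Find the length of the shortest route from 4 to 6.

2

Settle nodes by increasing distance from 4:
4: 0
1: 1  (via 4)
3: 1  (via 4)
2: 2  (via 3)
5: 2  (via 3)
6: 2  (via 4)
Shortest route: 4–6 = 2.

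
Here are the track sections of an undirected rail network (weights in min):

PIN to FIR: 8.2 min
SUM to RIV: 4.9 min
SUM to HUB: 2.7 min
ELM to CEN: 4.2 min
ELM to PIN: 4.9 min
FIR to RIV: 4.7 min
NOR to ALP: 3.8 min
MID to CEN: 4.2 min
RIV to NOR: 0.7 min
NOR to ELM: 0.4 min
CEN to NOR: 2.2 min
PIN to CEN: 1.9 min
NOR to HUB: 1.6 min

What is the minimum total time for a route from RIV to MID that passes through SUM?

Shortest RIV→SUM: RIV–SUM = 4.9
Best SUM to MID: SUM–HUB–NOR–CEN–MID costing 10.7
Total via SUM: 4.9 + 10.7 = 15.6 min.

15.6 min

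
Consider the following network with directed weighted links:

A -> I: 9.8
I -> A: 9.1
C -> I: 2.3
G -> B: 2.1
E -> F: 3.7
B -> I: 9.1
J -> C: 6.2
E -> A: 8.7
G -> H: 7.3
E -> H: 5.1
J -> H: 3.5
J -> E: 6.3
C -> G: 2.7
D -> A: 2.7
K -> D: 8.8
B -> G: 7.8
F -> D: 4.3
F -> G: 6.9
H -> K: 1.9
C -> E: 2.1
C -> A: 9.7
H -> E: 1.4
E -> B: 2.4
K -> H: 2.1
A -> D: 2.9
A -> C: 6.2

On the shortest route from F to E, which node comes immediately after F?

Compare a few routes:
F - G - B - I - A - C - E: 6.9+2.1+9.1+9.1+6.2+2.1 = 35.5
F - D - A - C - G - H - E: 4.3+2.7+6.2+2.7+7.3+1.4 = 24.6
F - G - H - E: 6.9+7.3+1.4 = 15.6
F - D - A - C - E: 4.3+2.7+6.2+2.1 = 15.3
Cheapest is F - D - A - C - E at 15.3.
So from F the first move is to D.

D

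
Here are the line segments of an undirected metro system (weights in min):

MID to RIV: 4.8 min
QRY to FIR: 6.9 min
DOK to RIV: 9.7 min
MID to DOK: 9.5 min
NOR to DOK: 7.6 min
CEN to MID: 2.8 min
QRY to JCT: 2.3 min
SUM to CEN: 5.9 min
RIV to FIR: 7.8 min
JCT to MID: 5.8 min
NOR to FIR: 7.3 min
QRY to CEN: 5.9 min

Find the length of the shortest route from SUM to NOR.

25.8 min

Shortest distances from SUM:
SUM: 0
CEN: 5.9  (via SUM)
MID: 8.7  (via CEN)
QRY: 11.8  (via CEN)
RIV: 13.5  (via MID)
JCT: 14.1  (via QRY)
DOK: 18.2  (via MID)
FIR: 18.7  (via QRY)
NOR: 25.8  (via DOK)
Shortest route: SUM–CEN–MID–DOK–NOR = 25.8 min.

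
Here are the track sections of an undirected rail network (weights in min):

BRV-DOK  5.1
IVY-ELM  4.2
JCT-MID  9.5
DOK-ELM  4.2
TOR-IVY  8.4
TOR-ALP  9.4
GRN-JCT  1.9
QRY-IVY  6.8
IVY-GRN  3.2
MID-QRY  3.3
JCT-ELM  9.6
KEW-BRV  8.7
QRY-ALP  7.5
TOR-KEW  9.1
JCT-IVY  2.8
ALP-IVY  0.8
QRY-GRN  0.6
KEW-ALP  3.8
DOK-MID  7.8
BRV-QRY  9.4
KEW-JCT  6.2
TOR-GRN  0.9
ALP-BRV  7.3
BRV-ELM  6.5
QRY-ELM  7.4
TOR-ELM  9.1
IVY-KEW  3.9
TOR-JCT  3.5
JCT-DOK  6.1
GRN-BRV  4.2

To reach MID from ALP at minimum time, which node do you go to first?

Enumerating some paths:
ALP - QRY - MID: 7.5+3.3 = 10.8
ALP - IVY - GRN - QRY - MID: 0.8+3.2+0.6+3.3 = 7.9
ALP - IVY - JCT - GRN - QRY - MID: 0.8+2.8+1.9+0.6+3.3 = 9.4
The minimum is 7.9 min via ALP - IVY - GRN - QRY - MID.
So from ALP the first move is to IVY.

IVY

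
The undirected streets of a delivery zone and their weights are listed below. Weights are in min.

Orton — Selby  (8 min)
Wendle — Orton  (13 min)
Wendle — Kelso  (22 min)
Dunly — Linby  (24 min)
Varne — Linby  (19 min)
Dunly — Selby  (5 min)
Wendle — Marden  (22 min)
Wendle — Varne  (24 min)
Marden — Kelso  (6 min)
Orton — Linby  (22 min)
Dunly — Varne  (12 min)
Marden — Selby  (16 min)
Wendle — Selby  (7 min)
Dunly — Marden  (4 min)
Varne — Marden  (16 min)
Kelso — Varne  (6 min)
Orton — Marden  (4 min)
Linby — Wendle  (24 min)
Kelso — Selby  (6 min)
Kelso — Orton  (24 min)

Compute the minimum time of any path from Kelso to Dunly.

Running Dijkstra from Kelso:
Kelso: 0
Varne: 6  (via Kelso)
Selby: 6  (via Kelso)
Marden: 6  (via Kelso)
Dunly: 10  (via Marden)
Shortest route: Kelso → Marden → Dunly = 10 min.

10 min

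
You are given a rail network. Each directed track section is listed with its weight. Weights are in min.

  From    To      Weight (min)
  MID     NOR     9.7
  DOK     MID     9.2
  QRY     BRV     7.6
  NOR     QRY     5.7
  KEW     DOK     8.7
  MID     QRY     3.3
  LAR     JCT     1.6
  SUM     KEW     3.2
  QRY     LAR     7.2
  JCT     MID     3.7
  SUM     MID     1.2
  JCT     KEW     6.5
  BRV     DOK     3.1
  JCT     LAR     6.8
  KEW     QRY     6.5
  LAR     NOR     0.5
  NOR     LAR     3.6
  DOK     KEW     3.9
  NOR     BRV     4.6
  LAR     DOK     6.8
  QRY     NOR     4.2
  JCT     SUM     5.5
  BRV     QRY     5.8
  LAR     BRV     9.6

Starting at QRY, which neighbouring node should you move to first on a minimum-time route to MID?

LAR

Candidate routes:
QRY - NOR - LAR - JCT - MID: 4.2+3.6+1.6+3.7 = 13.1
QRY - LAR - JCT - SUM - MID: 7.2+1.6+5.5+1.2 = 15.5
QRY - LAR - JCT - MID: 7.2+1.6+3.7 = 12.5
Cheapest is QRY - LAR - JCT - MID at 12.5 min.
So from QRY the first move is to LAR.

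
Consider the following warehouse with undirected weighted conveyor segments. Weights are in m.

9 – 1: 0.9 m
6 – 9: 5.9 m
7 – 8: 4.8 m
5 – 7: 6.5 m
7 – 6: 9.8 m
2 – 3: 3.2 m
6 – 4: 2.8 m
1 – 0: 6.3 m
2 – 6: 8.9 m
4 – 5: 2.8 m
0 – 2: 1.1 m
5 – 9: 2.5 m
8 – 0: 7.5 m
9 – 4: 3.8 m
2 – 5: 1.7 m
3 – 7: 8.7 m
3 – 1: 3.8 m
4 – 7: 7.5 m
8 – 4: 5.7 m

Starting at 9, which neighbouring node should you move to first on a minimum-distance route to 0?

5

Candidate routes:
9 → 1 → 0: 0.9+6.3 = 7.2
9 → 5 → 2 → 0: 2.5+1.7+1.1 = 5.3
The minimum is 5.3 m via 9 → 5 → 2 → 0.
So from 9 the first move is to 5.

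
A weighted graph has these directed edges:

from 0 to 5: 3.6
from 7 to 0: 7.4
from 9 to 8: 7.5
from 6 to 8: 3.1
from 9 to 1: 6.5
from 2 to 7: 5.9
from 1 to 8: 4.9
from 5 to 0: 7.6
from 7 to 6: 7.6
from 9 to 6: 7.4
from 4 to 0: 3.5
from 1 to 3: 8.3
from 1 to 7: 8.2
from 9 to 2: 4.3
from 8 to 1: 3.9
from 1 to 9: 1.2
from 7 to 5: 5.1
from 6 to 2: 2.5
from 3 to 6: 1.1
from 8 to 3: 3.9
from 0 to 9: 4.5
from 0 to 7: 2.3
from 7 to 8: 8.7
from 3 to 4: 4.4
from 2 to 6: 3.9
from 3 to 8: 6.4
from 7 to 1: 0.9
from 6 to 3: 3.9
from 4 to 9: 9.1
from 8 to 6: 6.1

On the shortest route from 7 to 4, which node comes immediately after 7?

1

Enumerating some paths:
7 - 1 - 8 - 3 - 4: 0.9+4.9+3.9+4.4 = 14.1
7 - 1 - 3 - 4: 0.9+8.3+4.4 = 13.6
Cheapest is 7 - 1 - 3 - 4 at 13.6.
So from 7 the first move is to 1.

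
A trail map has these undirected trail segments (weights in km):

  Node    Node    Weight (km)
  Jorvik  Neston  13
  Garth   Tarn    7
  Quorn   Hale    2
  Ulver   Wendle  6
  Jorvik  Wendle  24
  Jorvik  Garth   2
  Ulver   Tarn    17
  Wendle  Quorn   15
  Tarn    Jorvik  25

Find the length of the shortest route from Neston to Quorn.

Candidate routes:
Neston - Jorvik - Garth - Tarn - Ulver - Wendle - Quorn: 13+2+7+17+6+15 = 60
Neston - Jorvik - Wendle - Quorn: 13+24+15 = 52
The minimum is 52 km via Neston - Jorvik - Wendle - Quorn.

52 km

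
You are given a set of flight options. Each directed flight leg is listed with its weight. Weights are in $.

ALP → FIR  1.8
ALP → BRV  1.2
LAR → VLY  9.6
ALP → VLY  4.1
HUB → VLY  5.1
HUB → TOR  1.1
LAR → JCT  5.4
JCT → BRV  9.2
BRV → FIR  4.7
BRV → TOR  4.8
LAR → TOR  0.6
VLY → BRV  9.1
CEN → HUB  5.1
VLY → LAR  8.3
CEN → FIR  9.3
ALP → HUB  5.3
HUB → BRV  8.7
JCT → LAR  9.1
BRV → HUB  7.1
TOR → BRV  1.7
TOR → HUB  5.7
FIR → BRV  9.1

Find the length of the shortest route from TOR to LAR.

Settle nodes by increasing distance from TOR:
TOR: 0
BRV: 1.7  (via TOR)
HUB: 5.7  (via TOR)
FIR: 6.4  (via BRV)
VLY: 10.8  (via HUB)
LAR: 19.1  (via VLY)
Shortest route: TOR → HUB → VLY → LAR = $19.1.

$19.1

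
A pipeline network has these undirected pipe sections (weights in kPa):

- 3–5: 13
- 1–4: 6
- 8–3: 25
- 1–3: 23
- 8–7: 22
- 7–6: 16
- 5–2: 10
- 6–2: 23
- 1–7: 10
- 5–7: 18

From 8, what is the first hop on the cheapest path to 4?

Enumerating some paths:
8 - 7 - 1 - 4: 22+10+6 = 38
8 - 3 - 1 - 4: 25+23+6 = 54
The minimum is 38 kPa via 8 - 7 - 1 - 4.
So from 8 the first move is to 7.

7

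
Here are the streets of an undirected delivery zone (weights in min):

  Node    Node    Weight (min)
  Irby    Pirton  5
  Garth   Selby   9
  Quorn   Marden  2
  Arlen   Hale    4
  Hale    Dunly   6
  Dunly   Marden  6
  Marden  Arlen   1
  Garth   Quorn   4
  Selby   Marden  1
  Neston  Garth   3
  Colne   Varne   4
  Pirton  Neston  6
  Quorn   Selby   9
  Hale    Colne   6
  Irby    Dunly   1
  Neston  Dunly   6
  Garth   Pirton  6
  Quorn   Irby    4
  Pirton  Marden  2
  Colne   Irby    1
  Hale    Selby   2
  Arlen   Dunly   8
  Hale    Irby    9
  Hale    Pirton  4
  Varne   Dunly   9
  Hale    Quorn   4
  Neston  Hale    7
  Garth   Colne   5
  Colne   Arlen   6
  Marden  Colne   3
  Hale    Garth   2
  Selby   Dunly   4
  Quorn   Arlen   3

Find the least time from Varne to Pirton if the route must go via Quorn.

Shortest Varne→Quorn: Varne–Colne–Irby–Quorn = 9
Shortest Quorn→Pirton: Quorn–Marden–Pirton = 4
Total via Quorn: 9 + 4 = 13 min.

13 min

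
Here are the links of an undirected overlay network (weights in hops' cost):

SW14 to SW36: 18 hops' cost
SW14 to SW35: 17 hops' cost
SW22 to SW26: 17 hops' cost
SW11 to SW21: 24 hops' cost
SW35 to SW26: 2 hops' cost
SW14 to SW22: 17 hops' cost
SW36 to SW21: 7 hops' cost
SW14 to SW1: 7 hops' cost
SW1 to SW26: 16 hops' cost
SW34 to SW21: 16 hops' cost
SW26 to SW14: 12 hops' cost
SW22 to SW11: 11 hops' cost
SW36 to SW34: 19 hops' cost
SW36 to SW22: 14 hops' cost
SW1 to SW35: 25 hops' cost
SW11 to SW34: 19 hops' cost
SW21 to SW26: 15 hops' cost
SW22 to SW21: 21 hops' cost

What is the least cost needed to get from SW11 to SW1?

Running Dijkstra from SW11:
SW11: 0
SW22: 11  (via SW11)
SW34: 19  (via SW11)
SW21: 24  (via SW11)
SW36: 25  (via SW22)
SW14: 28  (via SW22)
SW26: 28  (via SW22)
SW35: 30  (via SW26)
SW1: 35  (via SW14)
Shortest route: SW11–SW22–SW14–SW1 = 35 hops' cost.

35 hops' cost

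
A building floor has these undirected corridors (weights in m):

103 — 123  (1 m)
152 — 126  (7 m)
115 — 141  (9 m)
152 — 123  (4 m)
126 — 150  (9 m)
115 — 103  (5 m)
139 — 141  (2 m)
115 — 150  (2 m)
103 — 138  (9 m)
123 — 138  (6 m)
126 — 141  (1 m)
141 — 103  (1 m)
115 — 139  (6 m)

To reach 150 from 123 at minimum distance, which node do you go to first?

Compare a few routes:
123–103–141–139–115–150: 1+1+2+6+2 = 12
123–103–115–150: 1+5+2 = 8
The minimum is 8 m via 123–103–115–150.
So from 123 the first move is to 103.

103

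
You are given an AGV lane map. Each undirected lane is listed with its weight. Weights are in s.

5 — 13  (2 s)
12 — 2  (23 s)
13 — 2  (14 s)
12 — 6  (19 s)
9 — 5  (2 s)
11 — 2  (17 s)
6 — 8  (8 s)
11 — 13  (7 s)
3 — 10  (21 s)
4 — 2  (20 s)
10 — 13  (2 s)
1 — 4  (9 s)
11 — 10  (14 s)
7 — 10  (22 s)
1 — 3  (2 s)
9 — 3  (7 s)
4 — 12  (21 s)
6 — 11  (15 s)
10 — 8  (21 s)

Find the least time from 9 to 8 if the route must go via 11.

Best 9 to 11: 9 → 5 → 13 → 11 costing 11
Shortest 11→8: 11 → 6 → 8 = 23
Total via 11: 11 + 23 = 34 s.

34 s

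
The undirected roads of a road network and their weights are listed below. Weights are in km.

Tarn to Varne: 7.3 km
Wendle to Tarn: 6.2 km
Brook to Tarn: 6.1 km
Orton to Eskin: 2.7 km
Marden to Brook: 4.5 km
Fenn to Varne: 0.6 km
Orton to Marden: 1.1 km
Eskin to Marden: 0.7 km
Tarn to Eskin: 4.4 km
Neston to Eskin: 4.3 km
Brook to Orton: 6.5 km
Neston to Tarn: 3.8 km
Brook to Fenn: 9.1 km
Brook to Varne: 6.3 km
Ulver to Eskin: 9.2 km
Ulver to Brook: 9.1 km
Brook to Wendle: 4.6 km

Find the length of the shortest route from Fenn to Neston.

Running Dijkstra from Fenn:
Fenn: 0
Varne: 0.6  (via Fenn)
Brook: 6.9  (via Varne)
Tarn: 7.9  (via Varne)
Marden: 11.4  (via Brook)
Wendle: 11.5  (via Brook)
Neston: 11.7  (via Tarn)
Shortest route: Fenn → Varne → Tarn → Neston = 11.7 km.

11.7 km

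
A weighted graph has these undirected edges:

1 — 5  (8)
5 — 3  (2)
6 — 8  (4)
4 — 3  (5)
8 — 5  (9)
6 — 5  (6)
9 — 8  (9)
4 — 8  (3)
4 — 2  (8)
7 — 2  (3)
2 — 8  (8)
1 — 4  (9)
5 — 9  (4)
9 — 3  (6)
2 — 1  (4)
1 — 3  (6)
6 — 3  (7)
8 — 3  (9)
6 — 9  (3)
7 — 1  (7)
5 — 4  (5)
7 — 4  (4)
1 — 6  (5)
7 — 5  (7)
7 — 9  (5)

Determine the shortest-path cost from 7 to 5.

7

Shortest distances from 7:
7: 0
2: 3  (via 7)
4: 4  (via 7)
9: 5  (via 7)
1: 7  (via 7)
5: 7  (via 7)
Shortest route: 7 → 5 = 7.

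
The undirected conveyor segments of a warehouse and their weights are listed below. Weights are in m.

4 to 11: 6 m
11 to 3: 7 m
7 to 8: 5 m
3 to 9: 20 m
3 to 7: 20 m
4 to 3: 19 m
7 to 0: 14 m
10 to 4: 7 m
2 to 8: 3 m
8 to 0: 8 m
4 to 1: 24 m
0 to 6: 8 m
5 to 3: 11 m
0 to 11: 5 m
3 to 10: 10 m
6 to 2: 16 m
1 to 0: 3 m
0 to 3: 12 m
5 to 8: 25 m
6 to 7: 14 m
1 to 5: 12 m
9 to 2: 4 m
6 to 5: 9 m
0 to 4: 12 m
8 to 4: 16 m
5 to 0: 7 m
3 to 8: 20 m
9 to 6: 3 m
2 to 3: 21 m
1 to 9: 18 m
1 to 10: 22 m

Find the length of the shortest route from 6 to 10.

26 m

Settle nodes by increasing distance from 6:
6: 0
9: 3  (via 6)
2: 7  (via 9)
0: 8  (via 6)
5: 9  (via 6)
8: 10  (via 2)
1: 11  (via 0)
11: 13  (via 0)
7: 14  (via 6)
4: 19  (via 11)
3: 20  (via 0)
10: 26  (via 4)
Shortest route: 6–0–11–4–10 = 26 m.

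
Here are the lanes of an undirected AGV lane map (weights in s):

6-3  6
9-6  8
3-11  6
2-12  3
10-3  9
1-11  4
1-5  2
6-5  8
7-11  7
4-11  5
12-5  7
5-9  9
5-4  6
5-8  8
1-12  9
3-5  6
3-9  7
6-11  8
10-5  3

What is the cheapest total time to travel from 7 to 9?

Settle nodes by increasing distance from 7:
7: 0
11: 7  (via 7)
1: 11  (via 11)
4: 12  (via 11)
3: 13  (via 11)
5: 13  (via 1)
6: 15  (via 11)
10: 16  (via 5)
9: 20  (via 3)
Shortest route: 7 → 11 → 3 → 9 = 20 s.

20 s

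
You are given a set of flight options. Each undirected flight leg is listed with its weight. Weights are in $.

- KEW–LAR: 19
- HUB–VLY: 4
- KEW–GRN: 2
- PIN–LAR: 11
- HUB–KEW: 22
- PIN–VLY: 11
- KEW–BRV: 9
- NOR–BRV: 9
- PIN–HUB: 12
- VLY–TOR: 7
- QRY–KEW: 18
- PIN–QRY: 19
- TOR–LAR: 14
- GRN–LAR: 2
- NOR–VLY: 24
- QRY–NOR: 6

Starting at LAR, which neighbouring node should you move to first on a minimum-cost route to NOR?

Enumerating some paths:
LAR → GRN → KEW → QRY → NOR: 2+2+18+6 = 28
LAR → GRN → KEW → BRV → NOR: 2+2+9+9 = 22
LAR → PIN → QRY → NOR: 11+19+6 = 36
The minimum is $22 via LAR → GRN → KEW → BRV → NOR.
So from LAR the first move is to GRN.

GRN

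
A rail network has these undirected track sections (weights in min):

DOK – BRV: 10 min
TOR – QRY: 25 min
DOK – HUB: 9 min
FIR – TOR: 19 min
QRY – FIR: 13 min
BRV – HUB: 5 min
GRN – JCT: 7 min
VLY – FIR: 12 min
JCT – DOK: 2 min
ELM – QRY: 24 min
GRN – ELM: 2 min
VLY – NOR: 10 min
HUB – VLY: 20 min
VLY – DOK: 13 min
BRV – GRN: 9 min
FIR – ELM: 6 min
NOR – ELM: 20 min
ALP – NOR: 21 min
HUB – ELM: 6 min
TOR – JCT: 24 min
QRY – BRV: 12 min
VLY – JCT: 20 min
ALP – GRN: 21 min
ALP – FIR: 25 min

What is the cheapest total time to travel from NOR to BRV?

31 min

Candidate routes:
NOR–ELM–GRN–BRV: 20+2+9 = 31
NOR–VLY–DOK–BRV: 10+13+10 = 33
NOR–VLY–HUB–BRV: 10+20+5 = 35
NOR–VLY–DOK–HUB–BRV: 10+13+9+5 = 37
The minimum is 31 min via NOR–ELM–GRN–BRV.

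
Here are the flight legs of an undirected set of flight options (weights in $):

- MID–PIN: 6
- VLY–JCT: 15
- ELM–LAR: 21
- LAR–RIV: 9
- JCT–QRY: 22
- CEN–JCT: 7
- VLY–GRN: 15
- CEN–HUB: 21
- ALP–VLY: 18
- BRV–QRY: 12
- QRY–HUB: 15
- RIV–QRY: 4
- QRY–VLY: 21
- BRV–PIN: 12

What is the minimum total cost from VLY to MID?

$51

Candidate routes:
VLY → JCT → QRY → BRV → PIN → MID: 15+22+12+12+6 = 67
VLY → QRY → BRV → PIN → MID: 21+12+12+6 = 51
The minimum is $51 via VLY → QRY → BRV → PIN → MID.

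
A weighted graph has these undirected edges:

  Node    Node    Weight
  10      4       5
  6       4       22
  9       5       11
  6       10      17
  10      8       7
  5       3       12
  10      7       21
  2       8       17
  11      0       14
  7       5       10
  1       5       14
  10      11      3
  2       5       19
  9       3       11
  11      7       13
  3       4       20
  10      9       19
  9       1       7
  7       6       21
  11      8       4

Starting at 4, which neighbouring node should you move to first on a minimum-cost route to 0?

Candidate routes:
4 - 10 - 8 - 11 - 0: 5+7+4+14 = 30
4 - 10 - 11 - 0: 5+3+14 = 22
Cheapest is 4 - 10 - 11 - 0 at 22.
So from 4 the first move is to 10.

10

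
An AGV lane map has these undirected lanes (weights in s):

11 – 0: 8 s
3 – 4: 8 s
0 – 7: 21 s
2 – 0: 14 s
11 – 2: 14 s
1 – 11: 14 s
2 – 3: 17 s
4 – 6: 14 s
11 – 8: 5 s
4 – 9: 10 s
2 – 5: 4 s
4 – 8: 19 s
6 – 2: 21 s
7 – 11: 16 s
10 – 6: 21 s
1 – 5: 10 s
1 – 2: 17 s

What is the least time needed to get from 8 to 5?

Shortest distances from 8:
8: 0
11: 5  (via 8)
0: 13  (via 11)
1: 19  (via 11)
2: 19  (via 11)
4: 19  (via 8)
7: 21  (via 11)
5: 23  (via 2)
Shortest route: 8–11–2–5 = 23 s.

23 s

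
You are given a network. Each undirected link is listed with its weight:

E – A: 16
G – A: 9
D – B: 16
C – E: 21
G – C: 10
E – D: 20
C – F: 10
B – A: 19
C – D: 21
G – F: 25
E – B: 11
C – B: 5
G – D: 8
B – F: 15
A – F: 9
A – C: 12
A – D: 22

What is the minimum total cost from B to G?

Settle nodes by increasing distance from B:
B: 0
C: 5  (via B)
E: 11  (via B)
F: 15  (via B)
G: 15  (via C)
Shortest route: B–C–G = 15.

15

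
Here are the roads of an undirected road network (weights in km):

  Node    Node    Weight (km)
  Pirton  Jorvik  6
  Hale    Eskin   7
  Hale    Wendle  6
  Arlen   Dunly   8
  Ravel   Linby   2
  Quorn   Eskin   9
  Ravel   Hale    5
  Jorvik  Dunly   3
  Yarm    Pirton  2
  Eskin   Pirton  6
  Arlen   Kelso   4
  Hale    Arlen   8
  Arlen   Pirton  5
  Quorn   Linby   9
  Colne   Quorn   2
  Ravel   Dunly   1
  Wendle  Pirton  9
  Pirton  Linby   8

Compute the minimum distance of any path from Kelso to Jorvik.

15 km

Compare a few routes:
Kelso–Arlen–Pirton–Jorvik: 4+5+6 = 15
Kelso–Arlen–Hale–Ravel–Dunly–Jorvik: 4+8+5+1+3 = 21
The minimum is 15 km via Kelso–Arlen–Pirton–Jorvik.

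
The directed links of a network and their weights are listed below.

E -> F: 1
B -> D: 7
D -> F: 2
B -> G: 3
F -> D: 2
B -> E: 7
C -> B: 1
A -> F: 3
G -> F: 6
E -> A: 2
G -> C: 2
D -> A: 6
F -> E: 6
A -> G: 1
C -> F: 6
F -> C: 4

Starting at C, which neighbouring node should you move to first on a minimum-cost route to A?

Candidate routes:
C → F → E → A: 6+6+2 = 14
C → B → D → A: 1+7+6 = 14
C → B → E → A: 1+7+2 = 10
C → F → D → A: 6+2+6 = 14
The minimum is 10 via C → B → E → A.
So from C the first move is to B.

B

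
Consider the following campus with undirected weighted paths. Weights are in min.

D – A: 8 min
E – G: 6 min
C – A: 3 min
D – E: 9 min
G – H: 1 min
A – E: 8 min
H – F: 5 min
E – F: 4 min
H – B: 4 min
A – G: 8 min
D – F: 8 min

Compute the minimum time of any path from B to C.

16 min

Candidate routes:
B - H - G - A - C: 4+1+8+3 = 16
B - H - G - E - A - C: 4+1+6+8+3 = 22
B - H - F - E - A - C: 4+5+4+8+3 = 24
Cheapest is B - H - G - A - C at 16 min.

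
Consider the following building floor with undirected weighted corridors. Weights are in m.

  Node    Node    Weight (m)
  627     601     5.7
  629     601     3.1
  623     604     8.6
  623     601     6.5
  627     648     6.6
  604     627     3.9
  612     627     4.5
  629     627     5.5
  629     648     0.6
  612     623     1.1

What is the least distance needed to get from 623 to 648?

10.2 m

Enumerating some paths:
623 - 612 - 627 - 648: 1.1+4.5+6.6 = 12.2
623 - 601 - 629 - 648: 6.5+3.1+0.6 = 10.2
623 - 612 - 627 - 629 - 648: 1.1+4.5+5.5+0.6 = 11.7
623 - 612 - 627 - 601 - 629 - 648: 1.1+4.5+5.7+3.1+0.6 = 15
Cheapest is 623 - 601 - 629 - 648 at 10.2 m.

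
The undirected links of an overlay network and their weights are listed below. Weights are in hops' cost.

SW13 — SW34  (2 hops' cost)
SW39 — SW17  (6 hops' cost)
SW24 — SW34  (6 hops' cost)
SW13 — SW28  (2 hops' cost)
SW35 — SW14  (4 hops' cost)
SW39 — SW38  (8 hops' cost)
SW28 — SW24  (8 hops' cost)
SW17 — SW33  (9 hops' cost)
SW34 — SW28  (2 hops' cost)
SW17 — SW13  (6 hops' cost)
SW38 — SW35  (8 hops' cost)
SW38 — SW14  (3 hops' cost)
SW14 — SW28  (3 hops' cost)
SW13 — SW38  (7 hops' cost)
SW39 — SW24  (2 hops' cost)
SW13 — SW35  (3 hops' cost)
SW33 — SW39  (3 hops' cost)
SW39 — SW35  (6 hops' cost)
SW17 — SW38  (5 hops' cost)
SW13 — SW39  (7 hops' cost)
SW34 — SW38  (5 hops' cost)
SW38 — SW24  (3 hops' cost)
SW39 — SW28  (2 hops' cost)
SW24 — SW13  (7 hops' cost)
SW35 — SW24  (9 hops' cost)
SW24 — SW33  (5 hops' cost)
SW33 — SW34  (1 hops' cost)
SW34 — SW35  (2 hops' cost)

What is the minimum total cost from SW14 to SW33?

Enumerating some paths:
SW14 → SW35 → SW34 → SW33: 4+2+1 = 7
SW14 → SW28 → SW34 → SW33: 3+2+1 = 6
Cheapest is SW14 → SW28 → SW34 → SW33 at 6 hops' cost.

6 hops' cost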